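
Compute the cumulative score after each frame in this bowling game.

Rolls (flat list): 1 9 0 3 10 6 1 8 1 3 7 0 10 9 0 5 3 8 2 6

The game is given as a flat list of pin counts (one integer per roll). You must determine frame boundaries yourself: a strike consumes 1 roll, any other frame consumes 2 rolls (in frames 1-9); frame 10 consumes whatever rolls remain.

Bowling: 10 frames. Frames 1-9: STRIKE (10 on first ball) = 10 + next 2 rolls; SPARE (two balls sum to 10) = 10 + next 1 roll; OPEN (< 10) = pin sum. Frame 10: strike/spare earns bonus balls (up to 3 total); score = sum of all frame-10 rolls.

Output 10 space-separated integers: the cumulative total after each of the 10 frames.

Answer: 10 13 30 37 46 56 75 84 92 108

Derivation:
Frame 1: SPARE (1+9=10). 10 + next roll (0) = 10. Cumulative: 10
Frame 2: OPEN (0+3=3). Cumulative: 13
Frame 3: STRIKE. 10 + next two rolls (6+1) = 17. Cumulative: 30
Frame 4: OPEN (6+1=7). Cumulative: 37
Frame 5: OPEN (8+1=9). Cumulative: 46
Frame 6: SPARE (3+7=10). 10 + next roll (0) = 10. Cumulative: 56
Frame 7: SPARE (0+10=10). 10 + next roll (9) = 19. Cumulative: 75
Frame 8: OPEN (9+0=9). Cumulative: 84
Frame 9: OPEN (5+3=8). Cumulative: 92
Frame 10: SPARE. Sum of all frame-10 rolls (8+2+6) = 16. Cumulative: 108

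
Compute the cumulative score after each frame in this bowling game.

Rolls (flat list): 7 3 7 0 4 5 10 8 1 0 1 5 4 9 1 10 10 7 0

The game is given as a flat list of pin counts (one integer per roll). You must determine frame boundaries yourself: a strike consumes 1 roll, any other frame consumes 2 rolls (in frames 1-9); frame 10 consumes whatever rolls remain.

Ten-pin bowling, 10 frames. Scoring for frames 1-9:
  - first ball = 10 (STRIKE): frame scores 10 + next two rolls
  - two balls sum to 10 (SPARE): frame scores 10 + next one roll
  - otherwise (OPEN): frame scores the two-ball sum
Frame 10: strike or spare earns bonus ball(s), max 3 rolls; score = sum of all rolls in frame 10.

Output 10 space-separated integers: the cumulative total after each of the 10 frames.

Frame 1: SPARE (7+3=10). 10 + next roll (7) = 17. Cumulative: 17
Frame 2: OPEN (7+0=7). Cumulative: 24
Frame 3: OPEN (4+5=9). Cumulative: 33
Frame 4: STRIKE. 10 + next two rolls (8+1) = 19. Cumulative: 52
Frame 5: OPEN (8+1=9). Cumulative: 61
Frame 6: OPEN (0+1=1). Cumulative: 62
Frame 7: OPEN (5+4=9). Cumulative: 71
Frame 8: SPARE (9+1=10). 10 + next roll (10) = 20. Cumulative: 91
Frame 9: STRIKE. 10 + next two rolls (10+7) = 27. Cumulative: 118
Frame 10: STRIKE. Sum of all frame-10 rolls (10+7+0) = 17. Cumulative: 135

Answer: 17 24 33 52 61 62 71 91 118 135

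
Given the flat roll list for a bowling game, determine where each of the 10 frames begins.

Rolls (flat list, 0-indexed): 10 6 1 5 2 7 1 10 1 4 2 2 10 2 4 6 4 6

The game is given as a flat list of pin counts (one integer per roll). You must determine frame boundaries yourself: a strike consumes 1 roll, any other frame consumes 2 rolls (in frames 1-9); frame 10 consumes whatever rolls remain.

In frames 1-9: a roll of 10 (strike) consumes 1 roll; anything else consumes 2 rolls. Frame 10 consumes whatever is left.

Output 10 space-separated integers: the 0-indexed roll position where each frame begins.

Frame 1 starts at roll index 0: roll=10 (strike), consumes 1 roll
Frame 2 starts at roll index 1: rolls=6,1 (sum=7), consumes 2 rolls
Frame 3 starts at roll index 3: rolls=5,2 (sum=7), consumes 2 rolls
Frame 4 starts at roll index 5: rolls=7,1 (sum=8), consumes 2 rolls
Frame 5 starts at roll index 7: roll=10 (strike), consumes 1 roll
Frame 6 starts at roll index 8: rolls=1,4 (sum=5), consumes 2 rolls
Frame 7 starts at roll index 10: rolls=2,2 (sum=4), consumes 2 rolls
Frame 8 starts at roll index 12: roll=10 (strike), consumes 1 roll
Frame 9 starts at roll index 13: rolls=2,4 (sum=6), consumes 2 rolls
Frame 10 starts at roll index 15: 3 remaining rolls

Answer: 0 1 3 5 7 8 10 12 13 15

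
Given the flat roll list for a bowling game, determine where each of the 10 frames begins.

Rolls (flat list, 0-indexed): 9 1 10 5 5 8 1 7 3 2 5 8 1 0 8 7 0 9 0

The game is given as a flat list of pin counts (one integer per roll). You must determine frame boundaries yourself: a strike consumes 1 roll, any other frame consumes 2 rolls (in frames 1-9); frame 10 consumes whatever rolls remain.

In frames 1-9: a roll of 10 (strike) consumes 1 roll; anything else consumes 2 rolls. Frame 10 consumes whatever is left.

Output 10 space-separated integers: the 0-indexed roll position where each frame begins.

Frame 1 starts at roll index 0: rolls=9,1 (sum=10), consumes 2 rolls
Frame 2 starts at roll index 2: roll=10 (strike), consumes 1 roll
Frame 3 starts at roll index 3: rolls=5,5 (sum=10), consumes 2 rolls
Frame 4 starts at roll index 5: rolls=8,1 (sum=9), consumes 2 rolls
Frame 5 starts at roll index 7: rolls=7,3 (sum=10), consumes 2 rolls
Frame 6 starts at roll index 9: rolls=2,5 (sum=7), consumes 2 rolls
Frame 7 starts at roll index 11: rolls=8,1 (sum=9), consumes 2 rolls
Frame 8 starts at roll index 13: rolls=0,8 (sum=8), consumes 2 rolls
Frame 9 starts at roll index 15: rolls=7,0 (sum=7), consumes 2 rolls
Frame 10 starts at roll index 17: 2 remaining rolls

Answer: 0 2 3 5 7 9 11 13 15 17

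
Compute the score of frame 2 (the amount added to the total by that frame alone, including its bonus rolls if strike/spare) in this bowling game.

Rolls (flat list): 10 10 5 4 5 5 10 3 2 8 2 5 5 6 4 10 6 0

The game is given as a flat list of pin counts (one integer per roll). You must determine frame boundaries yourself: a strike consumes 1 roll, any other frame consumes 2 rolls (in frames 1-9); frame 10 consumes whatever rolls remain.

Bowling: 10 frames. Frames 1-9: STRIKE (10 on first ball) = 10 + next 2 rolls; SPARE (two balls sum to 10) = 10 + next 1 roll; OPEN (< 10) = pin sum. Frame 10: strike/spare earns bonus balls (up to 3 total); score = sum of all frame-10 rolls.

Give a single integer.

Frame 1: STRIKE. 10 + next two rolls (10+5) = 25. Cumulative: 25
Frame 2: STRIKE. 10 + next two rolls (5+4) = 19. Cumulative: 44
Frame 3: OPEN (5+4=9). Cumulative: 53
Frame 4: SPARE (5+5=10). 10 + next roll (10) = 20. Cumulative: 73

Answer: 19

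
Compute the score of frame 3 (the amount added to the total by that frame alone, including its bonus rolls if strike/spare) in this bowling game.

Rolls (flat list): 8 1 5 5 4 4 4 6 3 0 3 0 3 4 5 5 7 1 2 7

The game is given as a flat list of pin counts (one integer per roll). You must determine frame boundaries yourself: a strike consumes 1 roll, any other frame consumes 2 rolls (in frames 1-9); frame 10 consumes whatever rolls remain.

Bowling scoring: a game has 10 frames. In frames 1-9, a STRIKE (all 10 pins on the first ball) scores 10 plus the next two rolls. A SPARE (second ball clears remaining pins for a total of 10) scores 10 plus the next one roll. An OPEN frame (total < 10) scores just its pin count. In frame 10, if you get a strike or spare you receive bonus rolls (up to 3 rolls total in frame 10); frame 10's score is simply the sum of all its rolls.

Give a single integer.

Answer: 8

Derivation:
Frame 1: OPEN (8+1=9). Cumulative: 9
Frame 2: SPARE (5+5=10). 10 + next roll (4) = 14. Cumulative: 23
Frame 3: OPEN (4+4=8). Cumulative: 31
Frame 4: SPARE (4+6=10). 10 + next roll (3) = 13. Cumulative: 44
Frame 5: OPEN (3+0=3). Cumulative: 47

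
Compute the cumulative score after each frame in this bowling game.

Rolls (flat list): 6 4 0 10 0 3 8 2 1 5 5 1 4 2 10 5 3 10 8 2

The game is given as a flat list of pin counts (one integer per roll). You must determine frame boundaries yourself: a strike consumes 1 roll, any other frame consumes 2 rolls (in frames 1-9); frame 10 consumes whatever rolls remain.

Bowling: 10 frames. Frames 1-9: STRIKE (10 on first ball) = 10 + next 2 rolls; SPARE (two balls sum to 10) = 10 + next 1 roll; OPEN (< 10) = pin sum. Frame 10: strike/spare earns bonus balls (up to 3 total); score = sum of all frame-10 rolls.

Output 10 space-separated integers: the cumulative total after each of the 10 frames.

Frame 1: SPARE (6+4=10). 10 + next roll (0) = 10. Cumulative: 10
Frame 2: SPARE (0+10=10). 10 + next roll (0) = 10. Cumulative: 20
Frame 3: OPEN (0+3=3). Cumulative: 23
Frame 4: SPARE (8+2=10). 10 + next roll (1) = 11. Cumulative: 34
Frame 5: OPEN (1+5=6). Cumulative: 40
Frame 6: OPEN (5+1=6). Cumulative: 46
Frame 7: OPEN (4+2=6). Cumulative: 52
Frame 8: STRIKE. 10 + next two rolls (5+3) = 18. Cumulative: 70
Frame 9: OPEN (5+3=8). Cumulative: 78
Frame 10: STRIKE. Sum of all frame-10 rolls (10+8+2) = 20. Cumulative: 98

Answer: 10 20 23 34 40 46 52 70 78 98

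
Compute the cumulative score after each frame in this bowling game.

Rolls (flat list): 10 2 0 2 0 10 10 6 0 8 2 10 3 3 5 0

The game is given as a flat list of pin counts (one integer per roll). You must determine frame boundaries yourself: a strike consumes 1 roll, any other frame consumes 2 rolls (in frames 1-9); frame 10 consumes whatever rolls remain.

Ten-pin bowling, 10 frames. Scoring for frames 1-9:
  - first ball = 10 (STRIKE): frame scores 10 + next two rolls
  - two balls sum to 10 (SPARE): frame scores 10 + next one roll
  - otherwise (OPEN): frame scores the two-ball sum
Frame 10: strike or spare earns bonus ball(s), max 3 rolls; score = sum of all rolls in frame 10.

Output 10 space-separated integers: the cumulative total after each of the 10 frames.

Answer: 12 14 16 42 58 64 84 100 106 111

Derivation:
Frame 1: STRIKE. 10 + next two rolls (2+0) = 12. Cumulative: 12
Frame 2: OPEN (2+0=2). Cumulative: 14
Frame 3: OPEN (2+0=2). Cumulative: 16
Frame 4: STRIKE. 10 + next two rolls (10+6) = 26. Cumulative: 42
Frame 5: STRIKE. 10 + next two rolls (6+0) = 16. Cumulative: 58
Frame 6: OPEN (6+0=6). Cumulative: 64
Frame 7: SPARE (8+2=10). 10 + next roll (10) = 20. Cumulative: 84
Frame 8: STRIKE. 10 + next two rolls (3+3) = 16. Cumulative: 100
Frame 9: OPEN (3+3=6). Cumulative: 106
Frame 10: OPEN. Sum of all frame-10 rolls (5+0) = 5. Cumulative: 111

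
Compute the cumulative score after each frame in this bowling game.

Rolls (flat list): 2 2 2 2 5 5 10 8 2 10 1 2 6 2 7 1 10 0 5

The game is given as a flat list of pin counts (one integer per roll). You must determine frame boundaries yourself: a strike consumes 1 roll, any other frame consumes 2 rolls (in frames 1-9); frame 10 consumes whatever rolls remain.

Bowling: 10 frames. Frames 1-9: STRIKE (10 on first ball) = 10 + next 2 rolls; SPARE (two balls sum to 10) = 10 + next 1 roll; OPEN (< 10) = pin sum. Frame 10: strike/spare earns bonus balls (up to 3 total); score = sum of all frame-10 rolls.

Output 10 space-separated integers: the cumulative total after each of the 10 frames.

Frame 1: OPEN (2+2=4). Cumulative: 4
Frame 2: OPEN (2+2=4). Cumulative: 8
Frame 3: SPARE (5+5=10). 10 + next roll (10) = 20. Cumulative: 28
Frame 4: STRIKE. 10 + next two rolls (8+2) = 20. Cumulative: 48
Frame 5: SPARE (8+2=10). 10 + next roll (10) = 20. Cumulative: 68
Frame 6: STRIKE. 10 + next two rolls (1+2) = 13. Cumulative: 81
Frame 7: OPEN (1+2=3). Cumulative: 84
Frame 8: OPEN (6+2=8). Cumulative: 92
Frame 9: OPEN (7+1=8). Cumulative: 100
Frame 10: STRIKE. Sum of all frame-10 rolls (10+0+5) = 15. Cumulative: 115

Answer: 4 8 28 48 68 81 84 92 100 115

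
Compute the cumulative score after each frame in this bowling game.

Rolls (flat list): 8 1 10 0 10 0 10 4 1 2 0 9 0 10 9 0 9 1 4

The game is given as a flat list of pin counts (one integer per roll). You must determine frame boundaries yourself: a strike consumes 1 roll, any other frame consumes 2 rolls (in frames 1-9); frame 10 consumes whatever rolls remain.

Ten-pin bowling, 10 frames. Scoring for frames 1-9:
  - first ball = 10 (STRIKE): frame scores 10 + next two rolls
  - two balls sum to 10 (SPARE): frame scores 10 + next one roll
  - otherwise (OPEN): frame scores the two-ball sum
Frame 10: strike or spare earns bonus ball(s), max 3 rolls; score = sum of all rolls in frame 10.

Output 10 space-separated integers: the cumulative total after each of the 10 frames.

Frame 1: OPEN (8+1=9). Cumulative: 9
Frame 2: STRIKE. 10 + next two rolls (0+10) = 20. Cumulative: 29
Frame 3: SPARE (0+10=10). 10 + next roll (0) = 10. Cumulative: 39
Frame 4: SPARE (0+10=10). 10 + next roll (4) = 14. Cumulative: 53
Frame 5: OPEN (4+1=5). Cumulative: 58
Frame 6: OPEN (2+0=2). Cumulative: 60
Frame 7: OPEN (9+0=9). Cumulative: 69
Frame 8: STRIKE. 10 + next two rolls (9+0) = 19. Cumulative: 88
Frame 9: OPEN (9+0=9). Cumulative: 97
Frame 10: SPARE. Sum of all frame-10 rolls (9+1+4) = 14. Cumulative: 111

Answer: 9 29 39 53 58 60 69 88 97 111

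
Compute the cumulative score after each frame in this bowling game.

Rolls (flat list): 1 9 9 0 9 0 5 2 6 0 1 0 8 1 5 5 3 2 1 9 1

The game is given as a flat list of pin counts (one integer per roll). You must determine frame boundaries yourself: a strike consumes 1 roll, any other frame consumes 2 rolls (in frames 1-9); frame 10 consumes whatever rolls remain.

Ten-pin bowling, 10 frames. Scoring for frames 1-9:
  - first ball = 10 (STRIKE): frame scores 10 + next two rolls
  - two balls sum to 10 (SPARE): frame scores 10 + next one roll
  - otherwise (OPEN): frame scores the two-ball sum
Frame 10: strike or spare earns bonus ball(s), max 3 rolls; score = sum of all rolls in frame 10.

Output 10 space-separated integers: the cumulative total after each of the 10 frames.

Answer: 19 28 37 44 50 51 60 73 78 89

Derivation:
Frame 1: SPARE (1+9=10). 10 + next roll (9) = 19. Cumulative: 19
Frame 2: OPEN (9+0=9). Cumulative: 28
Frame 3: OPEN (9+0=9). Cumulative: 37
Frame 4: OPEN (5+2=7). Cumulative: 44
Frame 5: OPEN (6+0=6). Cumulative: 50
Frame 6: OPEN (1+0=1). Cumulative: 51
Frame 7: OPEN (8+1=9). Cumulative: 60
Frame 8: SPARE (5+5=10). 10 + next roll (3) = 13. Cumulative: 73
Frame 9: OPEN (3+2=5). Cumulative: 78
Frame 10: SPARE. Sum of all frame-10 rolls (1+9+1) = 11. Cumulative: 89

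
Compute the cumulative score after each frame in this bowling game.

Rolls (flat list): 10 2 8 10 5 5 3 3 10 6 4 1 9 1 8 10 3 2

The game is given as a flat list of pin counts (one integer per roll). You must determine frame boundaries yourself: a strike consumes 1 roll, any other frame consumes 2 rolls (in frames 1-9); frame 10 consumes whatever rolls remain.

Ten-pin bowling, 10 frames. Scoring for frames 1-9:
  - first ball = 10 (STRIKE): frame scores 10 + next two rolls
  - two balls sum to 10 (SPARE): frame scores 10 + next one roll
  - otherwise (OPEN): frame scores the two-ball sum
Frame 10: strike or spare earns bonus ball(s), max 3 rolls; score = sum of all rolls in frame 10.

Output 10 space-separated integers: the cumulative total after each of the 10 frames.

Answer: 20 40 60 73 79 99 110 121 130 145

Derivation:
Frame 1: STRIKE. 10 + next two rolls (2+8) = 20. Cumulative: 20
Frame 2: SPARE (2+8=10). 10 + next roll (10) = 20. Cumulative: 40
Frame 3: STRIKE. 10 + next two rolls (5+5) = 20. Cumulative: 60
Frame 4: SPARE (5+5=10). 10 + next roll (3) = 13. Cumulative: 73
Frame 5: OPEN (3+3=6). Cumulative: 79
Frame 6: STRIKE. 10 + next two rolls (6+4) = 20. Cumulative: 99
Frame 7: SPARE (6+4=10). 10 + next roll (1) = 11. Cumulative: 110
Frame 8: SPARE (1+9=10). 10 + next roll (1) = 11. Cumulative: 121
Frame 9: OPEN (1+8=9). Cumulative: 130
Frame 10: STRIKE. Sum of all frame-10 rolls (10+3+2) = 15. Cumulative: 145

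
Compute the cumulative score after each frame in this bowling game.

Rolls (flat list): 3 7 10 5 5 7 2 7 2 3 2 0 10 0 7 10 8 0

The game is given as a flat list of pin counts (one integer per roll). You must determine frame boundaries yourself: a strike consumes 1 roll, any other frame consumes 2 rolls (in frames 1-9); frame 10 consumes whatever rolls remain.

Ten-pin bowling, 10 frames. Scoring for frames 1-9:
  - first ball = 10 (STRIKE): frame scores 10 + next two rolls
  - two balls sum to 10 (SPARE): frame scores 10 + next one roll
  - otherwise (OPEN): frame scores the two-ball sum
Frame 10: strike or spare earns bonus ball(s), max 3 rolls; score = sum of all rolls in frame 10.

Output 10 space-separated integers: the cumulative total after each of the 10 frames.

Frame 1: SPARE (3+7=10). 10 + next roll (10) = 20. Cumulative: 20
Frame 2: STRIKE. 10 + next two rolls (5+5) = 20. Cumulative: 40
Frame 3: SPARE (5+5=10). 10 + next roll (7) = 17. Cumulative: 57
Frame 4: OPEN (7+2=9). Cumulative: 66
Frame 5: OPEN (7+2=9). Cumulative: 75
Frame 6: OPEN (3+2=5). Cumulative: 80
Frame 7: SPARE (0+10=10). 10 + next roll (0) = 10. Cumulative: 90
Frame 8: OPEN (0+7=7). Cumulative: 97
Frame 9: STRIKE. 10 + next two rolls (8+0) = 18. Cumulative: 115
Frame 10: OPEN. Sum of all frame-10 rolls (8+0) = 8. Cumulative: 123

Answer: 20 40 57 66 75 80 90 97 115 123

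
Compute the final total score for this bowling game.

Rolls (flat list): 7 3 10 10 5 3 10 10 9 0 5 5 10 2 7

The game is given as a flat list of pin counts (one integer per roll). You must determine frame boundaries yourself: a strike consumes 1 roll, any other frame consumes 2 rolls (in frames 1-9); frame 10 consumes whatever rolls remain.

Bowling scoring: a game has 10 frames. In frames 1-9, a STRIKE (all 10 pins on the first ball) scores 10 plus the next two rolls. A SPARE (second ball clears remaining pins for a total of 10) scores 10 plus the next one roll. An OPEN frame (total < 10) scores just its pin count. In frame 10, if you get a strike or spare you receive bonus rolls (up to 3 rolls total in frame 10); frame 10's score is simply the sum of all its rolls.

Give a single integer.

Answer: 176

Derivation:
Frame 1: SPARE (7+3=10). 10 + next roll (10) = 20. Cumulative: 20
Frame 2: STRIKE. 10 + next two rolls (10+5) = 25. Cumulative: 45
Frame 3: STRIKE. 10 + next two rolls (5+3) = 18. Cumulative: 63
Frame 4: OPEN (5+3=8). Cumulative: 71
Frame 5: STRIKE. 10 + next two rolls (10+9) = 29. Cumulative: 100
Frame 6: STRIKE. 10 + next two rolls (9+0) = 19. Cumulative: 119
Frame 7: OPEN (9+0=9). Cumulative: 128
Frame 8: SPARE (5+5=10). 10 + next roll (10) = 20. Cumulative: 148
Frame 9: STRIKE. 10 + next two rolls (2+7) = 19. Cumulative: 167
Frame 10: OPEN. Sum of all frame-10 rolls (2+7) = 9. Cumulative: 176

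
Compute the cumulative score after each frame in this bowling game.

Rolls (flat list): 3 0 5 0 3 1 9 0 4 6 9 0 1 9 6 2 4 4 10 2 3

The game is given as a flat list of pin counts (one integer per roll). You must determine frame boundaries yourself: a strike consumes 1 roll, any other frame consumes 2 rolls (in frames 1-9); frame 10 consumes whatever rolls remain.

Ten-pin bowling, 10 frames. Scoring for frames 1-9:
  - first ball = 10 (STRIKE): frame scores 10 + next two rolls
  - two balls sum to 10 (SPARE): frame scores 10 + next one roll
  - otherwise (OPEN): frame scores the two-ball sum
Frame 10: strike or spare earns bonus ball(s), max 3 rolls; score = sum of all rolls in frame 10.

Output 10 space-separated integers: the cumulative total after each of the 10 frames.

Answer: 3 8 12 21 40 49 65 73 81 96

Derivation:
Frame 1: OPEN (3+0=3). Cumulative: 3
Frame 2: OPEN (5+0=5). Cumulative: 8
Frame 3: OPEN (3+1=4). Cumulative: 12
Frame 4: OPEN (9+0=9). Cumulative: 21
Frame 5: SPARE (4+6=10). 10 + next roll (9) = 19. Cumulative: 40
Frame 6: OPEN (9+0=9). Cumulative: 49
Frame 7: SPARE (1+9=10). 10 + next roll (6) = 16. Cumulative: 65
Frame 8: OPEN (6+2=8). Cumulative: 73
Frame 9: OPEN (4+4=8). Cumulative: 81
Frame 10: STRIKE. Sum of all frame-10 rolls (10+2+3) = 15. Cumulative: 96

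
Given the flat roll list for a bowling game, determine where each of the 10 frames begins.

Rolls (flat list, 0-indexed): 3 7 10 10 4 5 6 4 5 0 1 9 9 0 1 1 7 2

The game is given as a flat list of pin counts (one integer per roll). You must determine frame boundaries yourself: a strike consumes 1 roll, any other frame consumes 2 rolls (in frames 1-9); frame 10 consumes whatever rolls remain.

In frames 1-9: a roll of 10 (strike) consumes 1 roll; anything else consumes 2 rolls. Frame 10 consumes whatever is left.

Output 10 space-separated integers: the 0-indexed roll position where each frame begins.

Answer: 0 2 3 4 6 8 10 12 14 16

Derivation:
Frame 1 starts at roll index 0: rolls=3,7 (sum=10), consumes 2 rolls
Frame 2 starts at roll index 2: roll=10 (strike), consumes 1 roll
Frame 3 starts at roll index 3: roll=10 (strike), consumes 1 roll
Frame 4 starts at roll index 4: rolls=4,5 (sum=9), consumes 2 rolls
Frame 5 starts at roll index 6: rolls=6,4 (sum=10), consumes 2 rolls
Frame 6 starts at roll index 8: rolls=5,0 (sum=5), consumes 2 rolls
Frame 7 starts at roll index 10: rolls=1,9 (sum=10), consumes 2 rolls
Frame 8 starts at roll index 12: rolls=9,0 (sum=9), consumes 2 rolls
Frame 9 starts at roll index 14: rolls=1,1 (sum=2), consumes 2 rolls
Frame 10 starts at roll index 16: 2 remaining rolls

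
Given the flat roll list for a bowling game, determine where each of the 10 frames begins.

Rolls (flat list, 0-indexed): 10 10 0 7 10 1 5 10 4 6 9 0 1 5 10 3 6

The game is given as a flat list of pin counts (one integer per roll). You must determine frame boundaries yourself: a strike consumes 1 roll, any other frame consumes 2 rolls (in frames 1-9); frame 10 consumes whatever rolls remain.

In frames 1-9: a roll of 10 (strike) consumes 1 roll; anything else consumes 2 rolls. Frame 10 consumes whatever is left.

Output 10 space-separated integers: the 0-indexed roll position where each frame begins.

Answer: 0 1 2 4 5 7 8 10 12 14

Derivation:
Frame 1 starts at roll index 0: roll=10 (strike), consumes 1 roll
Frame 2 starts at roll index 1: roll=10 (strike), consumes 1 roll
Frame 3 starts at roll index 2: rolls=0,7 (sum=7), consumes 2 rolls
Frame 4 starts at roll index 4: roll=10 (strike), consumes 1 roll
Frame 5 starts at roll index 5: rolls=1,5 (sum=6), consumes 2 rolls
Frame 6 starts at roll index 7: roll=10 (strike), consumes 1 roll
Frame 7 starts at roll index 8: rolls=4,6 (sum=10), consumes 2 rolls
Frame 8 starts at roll index 10: rolls=9,0 (sum=9), consumes 2 rolls
Frame 9 starts at roll index 12: rolls=1,5 (sum=6), consumes 2 rolls
Frame 10 starts at roll index 14: 3 remaining rolls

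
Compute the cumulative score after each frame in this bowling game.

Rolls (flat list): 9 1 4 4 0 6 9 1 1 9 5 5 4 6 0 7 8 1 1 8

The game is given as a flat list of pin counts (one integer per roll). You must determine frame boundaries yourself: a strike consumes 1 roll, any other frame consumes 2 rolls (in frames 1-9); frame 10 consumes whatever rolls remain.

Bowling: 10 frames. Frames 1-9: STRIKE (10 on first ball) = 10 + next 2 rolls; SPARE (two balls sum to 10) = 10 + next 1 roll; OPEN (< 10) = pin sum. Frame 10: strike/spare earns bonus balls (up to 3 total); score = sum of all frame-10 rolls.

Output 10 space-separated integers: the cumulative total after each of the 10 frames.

Answer: 14 22 28 39 54 68 78 85 94 103

Derivation:
Frame 1: SPARE (9+1=10). 10 + next roll (4) = 14. Cumulative: 14
Frame 2: OPEN (4+4=8). Cumulative: 22
Frame 3: OPEN (0+6=6). Cumulative: 28
Frame 4: SPARE (9+1=10). 10 + next roll (1) = 11. Cumulative: 39
Frame 5: SPARE (1+9=10). 10 + next roll (5) = 15. Cumulative: 54
Frame 6: SPARE (5+5=10). 10 + next roll (4) = 14. Cumulative: 68
Frame 7: SPARE (4+6=10). 10 + next roll (0) = 10. Cumulative: 78
Frame 8: OPEN (0+7=7). Cumulative: 85
Frame 9: OPEN (8+1=9). Cumulative: 94
Frame 10: OPEN. Sum of all frame-10 rolls (1+8) = 9. Cumulative: 103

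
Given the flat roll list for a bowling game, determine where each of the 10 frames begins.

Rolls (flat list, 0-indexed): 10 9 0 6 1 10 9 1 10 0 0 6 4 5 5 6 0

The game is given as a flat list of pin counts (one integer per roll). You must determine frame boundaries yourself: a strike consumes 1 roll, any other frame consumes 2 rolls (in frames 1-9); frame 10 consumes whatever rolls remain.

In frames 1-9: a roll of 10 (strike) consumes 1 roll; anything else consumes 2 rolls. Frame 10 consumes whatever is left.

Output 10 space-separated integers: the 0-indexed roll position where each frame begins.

Answer: 0 1 3 5 6 8 9 11 13 15

Derivation:
Frame 1 starts at roll index 0: roll=10 (strike), consumes 1 roll
Frame 2 starts at roll index 1: rolls=9,0 (sum=9), consumes 2 rolls
Frame 3 starts at roll index 3: rolls=6,1 (sum=7), consumes 2 rolls
Frame 4 starts at roll index 5: roll=10 (strike), consumes 1 roll
Frame 5 starts at roll index 6: rolls=9,1 (sum=10), consumes 2 rolls
Frame 6 starts at roll index 8: roll=10 (strike), consumes 1 roll
Frame 7 starts at roll index 9: rolls=0,0 (sum=0), consumes 2 rolls
Frame 8 starts at roll index 11: rolls=6,4 (sum=10), consumes 2 rolls
Frame 9 starts at roll index 13: rolls=5,5 (sum=10), consumes 2 rolls
Frame 10 starts at roll index 15: 2 remaining rolls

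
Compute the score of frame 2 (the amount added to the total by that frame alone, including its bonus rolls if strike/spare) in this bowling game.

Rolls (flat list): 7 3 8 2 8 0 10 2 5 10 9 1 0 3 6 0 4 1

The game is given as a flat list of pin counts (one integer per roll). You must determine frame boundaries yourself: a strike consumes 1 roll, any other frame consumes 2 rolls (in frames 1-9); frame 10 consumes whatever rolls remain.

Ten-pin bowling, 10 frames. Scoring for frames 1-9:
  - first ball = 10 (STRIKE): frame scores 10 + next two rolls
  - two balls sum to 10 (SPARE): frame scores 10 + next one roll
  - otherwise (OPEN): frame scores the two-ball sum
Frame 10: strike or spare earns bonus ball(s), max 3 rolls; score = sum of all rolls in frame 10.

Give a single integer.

Frame 1: SPARE (7+3=10). 10 + next roll (8) = 18. Cumulative: 18
Frame 2: SPARE (8+2=10). 10 + next roll (8) = 18. Cumulative: 36
Frame 3: OPEN (8+0=8). Cumulative: 44
Frame 4: STRIKE. 10 + next two rolls (2+5) = 17. Cumulative: 61

Answer: 18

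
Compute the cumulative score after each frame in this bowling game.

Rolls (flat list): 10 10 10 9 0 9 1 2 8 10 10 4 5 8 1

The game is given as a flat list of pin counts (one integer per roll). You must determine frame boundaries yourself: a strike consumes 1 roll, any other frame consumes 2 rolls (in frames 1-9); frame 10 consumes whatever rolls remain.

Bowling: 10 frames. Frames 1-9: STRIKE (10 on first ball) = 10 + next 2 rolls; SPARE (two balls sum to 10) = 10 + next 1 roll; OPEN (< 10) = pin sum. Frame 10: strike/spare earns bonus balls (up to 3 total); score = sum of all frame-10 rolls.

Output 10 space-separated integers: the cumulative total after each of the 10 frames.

Answer: 30 59 78 87 99 119 143 162 171 180

Derivation:
Frame 1: STRIKE. 10 + next two rolls (10+10) = 30. Cumulative: 30
Frame 2: STRIKE. 10 + next two rolls (10+9) = 29. Cumulative: 59
Frame 3: STRIKE. 10 + next two rolls (9+0) = 19. Cumulative: 78
Frame 4: OPEN (9+0=9). Cumulative: 87
Frame 5: SPARE (9+1=10). 10 + next roll (2) = 12. Cumulative: 99
Frame 6: SPARE (2+8=10). 10 + next roll (10) = 20. Cumulative: 119
Frame 7: STRIKE. 10 + next two rolls (10+4) = 24. Cumulative: 143
Frame 8: STRIKE. 10 + next two rolls (4+5) = 19. Cumulative: 162
Frame 9: OPEN (4+5=9). Cumulative: 171
Frame 10: OPEN. Sum of all frame-10 rolls (8+1) = 9. Cumulative: 180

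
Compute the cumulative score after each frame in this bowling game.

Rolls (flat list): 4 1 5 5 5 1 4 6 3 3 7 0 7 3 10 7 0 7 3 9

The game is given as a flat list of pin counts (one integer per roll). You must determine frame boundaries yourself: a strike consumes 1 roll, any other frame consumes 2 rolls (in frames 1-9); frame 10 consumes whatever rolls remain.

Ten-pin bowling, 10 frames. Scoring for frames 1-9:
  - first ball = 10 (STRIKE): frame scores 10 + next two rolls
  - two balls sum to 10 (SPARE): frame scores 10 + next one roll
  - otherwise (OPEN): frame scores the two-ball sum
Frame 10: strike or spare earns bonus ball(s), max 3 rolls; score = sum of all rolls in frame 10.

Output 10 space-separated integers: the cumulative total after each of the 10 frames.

Frame 1: OPEN (4+1=5). Cumulative: 5
Frame 2: SPARE (5+5=10). 10 + next roll (5) = 15. Cumulative: 20
Frame 3: OPEN (5+1=6). Cumulative: 26
Frame 4: SPARE (4+6=10). 10 + next roll (3) = 13. Cumulative: 39
Frame 5: OPEN (3+3=6). Cumulative: 45
Frame 6: OPEN (7+0=7). Cumulative: 52
Frame 7: SPARE (7+3=10). 10 + next roll (10) = 20. Cumulative: 72
Frame 8: STRIKE. 10 + next two rolls (7+0) = 17. Cumulative: 89
Frame 9: OPEN (7+0=7). Cumulative: 96
Frame 10: SPARE. Sum of all frame-10 rolls (7+3+9) = 19. Cumulative: 115

Answer: 5 20 26 39 45 52 72 89 96 115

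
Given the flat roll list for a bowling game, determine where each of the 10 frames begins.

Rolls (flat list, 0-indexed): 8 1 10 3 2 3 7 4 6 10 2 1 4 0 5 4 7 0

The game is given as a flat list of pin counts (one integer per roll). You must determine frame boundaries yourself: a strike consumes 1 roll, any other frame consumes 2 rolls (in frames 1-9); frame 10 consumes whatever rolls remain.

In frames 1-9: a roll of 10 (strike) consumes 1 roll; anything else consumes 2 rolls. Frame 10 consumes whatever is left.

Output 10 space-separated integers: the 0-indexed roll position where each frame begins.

Frame 1 starts at roll index 0: rolls=8,1 (sum=9), consumes 2 rolls
Frame 2 starts at roll index 2: roll=10 (strike), consumes 1 roll
Frame 3 starts at roll index 3: rolls=3,2 (sum=5), consumes 2 rolls
Frame 4 starts at roll index 5: rolls=3,7 (sum=10), consumes 2 rolls
Frame 5 starts at roll index 7: rolls=4,6 (sum=10), consumes 2 rolls
Frame 6 starts at roll index 9: roll=10 (strike), consumes 1 roll
Frame 7 starts at roll index 10: rolls=2,1 (sum=3), consumes 2 rolls
Frame 8 starts at roll index 12: rolls=4,0 (sum=4), consumes 2 rolls
Frame 9 starts at roll index 14: rolls=5,4 (sum=9), consumes 2 rolls
Frame 10 starts at roll index 16: 2 remaining rolls

Answer: 0 2 3 5 7 9 10 12 14 16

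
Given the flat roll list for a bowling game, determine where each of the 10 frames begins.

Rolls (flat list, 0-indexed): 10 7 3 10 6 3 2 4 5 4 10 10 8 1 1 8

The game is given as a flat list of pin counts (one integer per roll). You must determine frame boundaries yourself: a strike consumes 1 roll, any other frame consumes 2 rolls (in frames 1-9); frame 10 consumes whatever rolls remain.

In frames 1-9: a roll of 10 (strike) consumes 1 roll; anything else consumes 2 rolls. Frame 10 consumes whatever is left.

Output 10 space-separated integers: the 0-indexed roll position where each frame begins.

Answer: 0 1 3 4 6 8 10 11 12 14

Derivation:
Frame 1 starts at roll index 0: roll=10 (strike), consumes 1 roll
Frame 2 starts at roll index 1: rolls=7,3 (sum=10), consumes 2 rolls
Frame 3 starts at roll index 3: roll=10 (strike), consumes 1 roll
Frame 4 starts at roll index 4: rolls=6,3 (sum=9), consumes 2 rolls
Frame 5 starts at roll index 6: rolls=2,4 (sum=6), consumes 2 rolls
Frame 6 starts at roll index 8: rolls=5,4 (sum=9), consumes 2 rolls
Frame 7 starts at roll index 10: roll=10 (strike), consumes 1 roll
Frame 8 starts at roll index 11: roll=10 (strike), consumes 1 roll
Frame 9 starts at roll index 12: rolls=8,1 (sum=9), consumes 2 rolls
Frame 10 starts at roll index 14: 2 remaining rolls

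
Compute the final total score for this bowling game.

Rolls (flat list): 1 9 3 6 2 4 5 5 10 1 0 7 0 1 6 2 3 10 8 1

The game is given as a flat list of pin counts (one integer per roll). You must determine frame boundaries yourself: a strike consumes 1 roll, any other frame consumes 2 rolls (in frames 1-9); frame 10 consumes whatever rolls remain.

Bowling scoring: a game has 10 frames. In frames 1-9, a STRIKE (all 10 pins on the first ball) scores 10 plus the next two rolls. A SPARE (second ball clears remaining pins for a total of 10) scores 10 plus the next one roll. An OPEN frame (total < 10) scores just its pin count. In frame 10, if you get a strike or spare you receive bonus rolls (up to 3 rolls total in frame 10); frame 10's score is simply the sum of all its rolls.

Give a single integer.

Answer: 98

Derivation:
Frame 1: SPARE (1+9=10). 10 + next roll (3) = 13. Cumulative: 13
Frame 2: OPEN (3+6=9). Cumulative: 22
Frame 3: OPEN (2+4=6). Cumulative: 28
Frame 4: SPARE (5+5=10). 10 + next roll (10) = 20. Cumulative: 48
Frame 5: STRIKE. 10 + next two rolls (1+0) = 11. Cumulative: 59
Frame 6: OPEN (1+0=1). Cumulative: 60
Frame 7: OPEN (7+0=7). Cumulative: 67
Frame 8: OPEN (1+6=7). Cumulative: 74
Frame 9: OPEN (2+3=5). Cumulative: 79
Frame 10: STRIKE. Sum of all frame-10 rolls (10+8+1) = 19. Cumulative: 98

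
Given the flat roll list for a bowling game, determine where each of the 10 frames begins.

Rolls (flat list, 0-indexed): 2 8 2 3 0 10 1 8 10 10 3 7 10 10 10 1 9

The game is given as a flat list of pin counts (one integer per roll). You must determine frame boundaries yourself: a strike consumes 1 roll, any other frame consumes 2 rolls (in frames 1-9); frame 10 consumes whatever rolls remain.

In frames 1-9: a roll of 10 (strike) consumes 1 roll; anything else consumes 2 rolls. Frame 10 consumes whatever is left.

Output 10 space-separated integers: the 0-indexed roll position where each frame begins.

Frame 1 starts at roll index 0: rolls=2,8 (sum=10), consumes 2 rolls
Frame 2 starts at roll index 2: rolls=2,3 (sum=5), consumes 2 rolls
Frame 3 starts at roll index 4: rolls=0,10 (sum=10), consumes 2 rolls
Frame 4 starts at roll index 6: rolls=1,8 (sum=9), consumes 2 rolls
Frame 5 starts at roll index 8: roll=10 (strike), consumes 1 roll
Frame 6 starts at roll index 9: roll=10 (strike), consumes 1 roll
Frame 7 starts at roll index 10: rolls=3,7 (sum=10), consumes 2 rolls
Frame 8 starts at roll index 12: roll=10 (strike), consumes 1 roll
Frame 9 starts at roll index 13: roll=10 (strike), consumes 1 roll
Frame 10 starts at roll index 14: 3 remaining rolls

Answer: 0 2 4 6 8 9 10 12 13 14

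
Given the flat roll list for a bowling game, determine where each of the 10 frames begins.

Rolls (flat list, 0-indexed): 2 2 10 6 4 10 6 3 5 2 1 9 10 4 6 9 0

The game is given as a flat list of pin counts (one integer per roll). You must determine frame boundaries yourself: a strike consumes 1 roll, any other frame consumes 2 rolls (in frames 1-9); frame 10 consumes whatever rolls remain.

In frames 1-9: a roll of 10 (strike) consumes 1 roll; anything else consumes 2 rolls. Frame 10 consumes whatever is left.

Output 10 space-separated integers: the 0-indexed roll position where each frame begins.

Answer: 0 2 3 5 6 8 10 12 13 15

Derivation:
Frame 1 starts at roll index 0: rolls=2,2 (sum=4), consumes 2 rolls
Frame 2 starts at roll index 2: roll=10 (strike), consumes 1 roll
Frame 3 starts at roll index 3: rolls=6,4 (sum=10), consumes 2 rolls
Frame 4 starts at roll index 5: roll=10 (strike), consumes 1 roll
Frame 5 starts at roll index 6: rolls=6,3 (sum=9), consumes 2 rolls
Frame 6 starts at roll index 8: rolls=5,2 (sum=7), consumes 2 rolls
Frame 7 starts at roll index 10: rolls=1,9 (sum=10), consumes 2 rolls
Frame 8 starts at roll index 12: roll=10 (strike), consumes 1 roll
Frame 9 starts at roll index 13: rolls=4,6 (sum=10), consumes 2 rolls
Frame 10 starts at roll index 15: 2 remaining rolls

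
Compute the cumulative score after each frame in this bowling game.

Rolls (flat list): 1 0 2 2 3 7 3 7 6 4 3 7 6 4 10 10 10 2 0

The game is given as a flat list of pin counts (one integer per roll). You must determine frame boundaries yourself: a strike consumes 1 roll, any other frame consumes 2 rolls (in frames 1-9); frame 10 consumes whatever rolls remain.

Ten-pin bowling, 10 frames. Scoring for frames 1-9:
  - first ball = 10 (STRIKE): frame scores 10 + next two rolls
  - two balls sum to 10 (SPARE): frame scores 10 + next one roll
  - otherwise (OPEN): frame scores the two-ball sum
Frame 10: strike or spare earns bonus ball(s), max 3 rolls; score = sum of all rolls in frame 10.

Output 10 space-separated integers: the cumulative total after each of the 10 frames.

Answer: 1 5 18 34 47 63 83 113 135 147

Derivation:
Frame 1: OPEN (1+0=1). Cumulative: 1
Frame 2: OPEN (2+2=4). Cumulative: 5
Frame 3: SPARE (3+7=10). 10 + next roll (3) = 13. Cumulative: 18
Frame 4: SPARE (3+7=10). 10 + next roll (6) = 16. Cumulative: 34
Frame 5: SPARE (6+4=10). 10 + next roll (3) = 13. Cumulative: 47
Frame 6: SPARE (3+7=10). 10 + next roll (6) = 16. Cumulative: 63
Frame 7: SPARE (6+4=10). 10 + next roll (10) = 20. Cumulative: 83
Frame 8: STRIKE. 10 + next two rolls (10+10) = 30. Cumulative: 113
Frame 9: STRIKE. 10 + next two rolls (10+2) = 22. Cumulative: 135
Frame 10: STRIKE. Sum of all frame-10 rolls (10+2+0) = 12. Cumulative: 147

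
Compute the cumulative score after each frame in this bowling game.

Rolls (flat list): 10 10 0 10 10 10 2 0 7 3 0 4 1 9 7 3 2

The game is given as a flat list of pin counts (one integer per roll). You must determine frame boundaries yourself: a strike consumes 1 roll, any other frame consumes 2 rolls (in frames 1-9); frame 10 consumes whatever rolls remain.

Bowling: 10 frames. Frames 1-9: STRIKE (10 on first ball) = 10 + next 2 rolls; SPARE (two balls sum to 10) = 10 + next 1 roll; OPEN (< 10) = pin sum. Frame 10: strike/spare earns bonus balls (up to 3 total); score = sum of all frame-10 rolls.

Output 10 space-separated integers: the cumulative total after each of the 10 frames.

Answer: 20 40 60 82 94 96 106 110 127 139

Derivation:
Frame 1: STRIKE. 10 + next two rolls (10+0) = 20. Cumulative: 20
Frame 2: STRIKE. 10 + next two rolls (0+10) = 20. Cumulative: 40
Frame 3: SPARE (0+10=10). 10 + next roll (10) = 20. Cumulative: 60
Frame 4: STRIKE. 10 + next two rolls (10+2) = 22. Cumulative: 82
Frame 5: STRIKE. 10 + next two rolls (2+0) = 12. Cumulative: 94
Frame 6: OPEN (2+0=2). Cumulative: 96
Frame 7: SPARE (7+3=10). 10 + next roll (0) = 10. Cumulative: 106
Frame 8: OPEN (0+4=4). Cumulative: 110
Frame 9: SPARE (1+9=10). 10 + next roll (7) = 17. Cumulative: 127
Frame 10: SPARE. Sum of all frame-10 rolls (7+3+2) = 12. Cumulative: 139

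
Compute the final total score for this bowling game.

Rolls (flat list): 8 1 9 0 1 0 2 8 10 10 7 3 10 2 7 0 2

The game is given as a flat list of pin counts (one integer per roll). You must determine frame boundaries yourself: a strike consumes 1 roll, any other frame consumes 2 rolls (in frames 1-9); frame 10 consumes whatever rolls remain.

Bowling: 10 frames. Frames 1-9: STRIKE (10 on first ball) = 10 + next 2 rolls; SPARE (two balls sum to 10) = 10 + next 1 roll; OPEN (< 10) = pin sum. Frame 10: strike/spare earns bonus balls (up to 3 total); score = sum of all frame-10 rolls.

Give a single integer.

Frame 1: OPEN (8+1=9). Cumulative: 9
Frame 2: OPEN (9+0=9). Cumulative: 18
Frame 3: OPEN (1+0=1). Cumulative: 19
Frame 4: SPARE (2+8=10). 10 + next roll (10) = 20. Cumulative: 39
Frame 5: STRIKE. 10 + next two rolls (10+7) = 27. Cumulative: 66
Frame 6: STRIKE. 10 + next two rolls (7+3) = 20. Cumulative: 86
Frame 7: SPARE (7+3=10). 10 + next roll (10) = 20. Cumulative: 106
Frame 8: STRIKE. 10 + next two rolls (2+7) = 19. Cumulative: 125
Frame 9: OPEN (2+7=9). Cumulative: 134
Frame 10: OPEN. Sum of all frame-10 rolls (0+2) = 2. Cumulative: 136

Answer: 136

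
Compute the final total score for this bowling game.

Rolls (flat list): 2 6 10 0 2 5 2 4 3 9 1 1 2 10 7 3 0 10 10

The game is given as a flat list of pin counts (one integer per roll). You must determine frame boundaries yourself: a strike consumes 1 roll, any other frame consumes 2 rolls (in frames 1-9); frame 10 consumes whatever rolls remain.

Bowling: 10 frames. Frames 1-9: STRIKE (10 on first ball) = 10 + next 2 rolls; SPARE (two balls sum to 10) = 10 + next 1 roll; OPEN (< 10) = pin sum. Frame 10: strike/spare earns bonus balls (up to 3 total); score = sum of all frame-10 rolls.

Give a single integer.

Answer: 100

Derivation:
Frame 1: OPEN (2+6=8). Cumulative: 8
Frame 2: STRIKE. 10 + next two rolls (0+2) = 12. Cumulative: 20
Frame 3: OPEN (0+2=2). Cumulative: 22
Frame 4: OPEN (5+2=7). Cumulative: 29
Frame 5: OPEN (4+3=7). Cumulative: 36
Frame 6: SPARE (9+1=10). 10 + next roll (1) = 11. Cumulative: 47
Frame 7: OPEN (1+2=3). Cumulative: 50
Frame 8: STRIKE. 10 + next two rolls (7+3) = 20. Cumulative: 70
Frame 9: SPARE (7+3=10). 10 + next roll (0) = 10. Cumulative: 80
Frame 10: SPARE. Sum of all frame-10 rolls (0+10+10) = 20. Cumulative: 100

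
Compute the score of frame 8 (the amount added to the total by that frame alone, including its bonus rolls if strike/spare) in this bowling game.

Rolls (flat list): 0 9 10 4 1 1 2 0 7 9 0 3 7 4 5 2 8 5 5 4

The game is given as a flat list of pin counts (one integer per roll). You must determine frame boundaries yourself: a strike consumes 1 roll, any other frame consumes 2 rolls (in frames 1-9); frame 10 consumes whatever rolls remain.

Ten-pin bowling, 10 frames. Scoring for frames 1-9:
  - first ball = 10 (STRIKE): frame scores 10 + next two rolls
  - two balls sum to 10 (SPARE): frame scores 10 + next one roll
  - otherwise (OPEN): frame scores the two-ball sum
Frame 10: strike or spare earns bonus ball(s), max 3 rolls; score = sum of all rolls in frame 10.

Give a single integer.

Answer: 9

Derivation:
Frame 1: OPEN (0+9=9). Cumulative: 9
Frame 2: STRIKE. 10 + next two rolls (4+1) = 15. Cumulative: 24
Frame 3: OPEN (4+1=5). Cumulative: 29
Frame 4: OPEN (1+2=3). Cumulative: 32
Frame 5: OPEN (0+7=7). Cumulative: 39
Frame 6: OPEN (9+0=9). Cumulative: 48
Frame 7: SPARE (3+7=10). 10 + next roll (4) = 14. Cumulative: 62
Frame 8: OPEN (4+5=9). Cumulative: 71
Frame 9: SPARE (2+8=10). 10 + next roll (5) = 15. Cumulative: 86
Frame 10: SPARE. Sum of all frame-10 rolls (5+5+4) = 14. Cumulative: 100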